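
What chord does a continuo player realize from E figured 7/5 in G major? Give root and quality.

The figures 7/5 indicate a seventh chord in root position.
In root position the bass is the root, so the root is E.
The chord tones are E, G, B, D, giving E minor seventh.

E minor seventh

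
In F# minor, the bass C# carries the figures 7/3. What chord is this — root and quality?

C# minor seventh

The figures 7/3 indicate a seventh chord in root position.
In root position the bass is the root, so the root is C#.
The chord tones are C#, E, G#, B, giving C# minor seventh.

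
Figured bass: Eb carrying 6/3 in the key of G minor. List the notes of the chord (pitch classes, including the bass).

Eb, G, C

A third above Eb in this key is G.
A sixth above Eb in this key is C.
Together with the bass Eb, this spells C minor in first inversion.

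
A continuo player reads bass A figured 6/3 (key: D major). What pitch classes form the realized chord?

A, C#, F#

A third above A in this key is C#.
A sixth above A in this key is F#.
Together with the bass A, this spells F# minor in first inversion.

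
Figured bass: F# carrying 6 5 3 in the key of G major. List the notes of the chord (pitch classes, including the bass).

A third above F# in this key is A.
A fifth above F# in this key is C.
A sixth above F# in this key is D.
Together with the bass F#, this spells D dominant seventh in first inversion.

F#, A, C, D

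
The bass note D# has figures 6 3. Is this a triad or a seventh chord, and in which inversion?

Intervals of 6/3 above the bass form a triad; the bass is the third, so this is first inversion.

triad, first inversion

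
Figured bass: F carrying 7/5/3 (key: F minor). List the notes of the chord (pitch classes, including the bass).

F, Ab, C, Eb

A third above F in this key is Ab.
A fifth above F in this key is C.
A seventh above F in this key is Eb.
Together with the bass F, this spells F minor seventh in root position.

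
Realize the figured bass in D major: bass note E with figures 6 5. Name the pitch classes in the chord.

E, G, B, C#

The written figures 6 5 are shorthand for 6/5/3: the 3 is implied.
A third above E in this key is G.
A fifth above E in this key is B.
A sixth above E in this key is C#.
Together with the bass E, this spells C# half-diminished seventh in first inversion.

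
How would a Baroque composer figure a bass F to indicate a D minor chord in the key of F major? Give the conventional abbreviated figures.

6

F is the third of D minor, so the chord is in first inversion.
A triad in first inversion is figured 6/3, conventionally abbreviated 6.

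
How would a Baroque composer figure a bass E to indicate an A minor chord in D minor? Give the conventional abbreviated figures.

6/4

E is the fifth of A minor, so the chord is in second inversion.
A triad in second inversion is figured 6/4, conventionally abbreviated 6/4.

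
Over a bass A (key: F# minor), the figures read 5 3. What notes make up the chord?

A third above A in this key is C#.
A fifth above A in this key is E.
Together with the bass A, this spells A major in root position.

A, C#, E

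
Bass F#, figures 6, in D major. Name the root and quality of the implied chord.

The figures 6 indicate a triad in first inversion.
In first inversion the root lies a sixth above the bass: a sixth above F# in D major is D.
The chord tones are F#, A, D, giving D major.

D major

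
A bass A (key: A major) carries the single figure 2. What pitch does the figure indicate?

Counting 1 letter step above A lands on B; in A major, that letter is B.

B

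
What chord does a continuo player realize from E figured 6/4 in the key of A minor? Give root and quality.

The figures 6/4 indicate a triad in second inversion.
In second inversion the root lies a fourth above the bass: a fourth above E in A minor is A.
The chord tones are E, A, C, giving A minor.

A minor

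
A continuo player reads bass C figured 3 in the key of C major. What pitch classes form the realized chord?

C, E, G

The written figures 3 are shorthand for 5/3: the 5 is implied.
A third above C in this key is E.
A fifth above C in this key is G.
Together with the bass C, this spells C major in root position.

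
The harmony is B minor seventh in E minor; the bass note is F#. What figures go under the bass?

F# is the fifth of B minor seventh, so the chord is in second inversion.
A seventh chord in second inversion is figured 6/4/3, conventionally abbreviated 4/3.

4/3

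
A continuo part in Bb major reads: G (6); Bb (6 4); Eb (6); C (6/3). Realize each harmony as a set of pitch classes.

G (6/3): G, Bb, Eb.
Bb (6/4): Bb, Eb, G.
Eb (6/3): Eb, G, C.
C (6/3): C, Eb, A.

G, Bb, Eb | Bb, Eb, G | Eb, G, C | C, Eb, A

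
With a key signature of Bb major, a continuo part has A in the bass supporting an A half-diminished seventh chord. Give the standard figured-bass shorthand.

A is the root of A half-diminished seventh, so the chord is in root position.
A seventh chord in root position is figured 7/5/3, conventionally abbreviated 7.

7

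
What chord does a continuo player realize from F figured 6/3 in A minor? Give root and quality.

D minor

The figures 6/3 indicate a triad in first inversion.
In first inversion the root lies a sixth above the bass: a sixth above F in A minor is D.
The chord tones are F, A, D, giving D minor.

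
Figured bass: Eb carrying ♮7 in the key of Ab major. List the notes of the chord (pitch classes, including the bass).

The written figures ♮7 are shorthand for 7/5/3: the 5/3 are implied.
A third above Eb in this key is G.
A fifth above Eb in this key is Bb.
A seventh above Eb in this key is Db, made natural (D) by the ♮ figure.
Together with the bass Eb, this spells Eb major seventh in root position.

Eb, G, Bb, D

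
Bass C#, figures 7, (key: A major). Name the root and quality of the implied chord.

C# minor seventh

The figures 7 indicate a seventh chord in root position.
In root position the bass is the root, so the root is C#.
The chord tones are C#, E, G#, B, giving C# minor seventh.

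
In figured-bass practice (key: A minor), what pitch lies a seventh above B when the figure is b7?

Ab

Counting 6 letter steps above B lands on A; in A minor, that letter is A.
The b7 figure lowers it a semitone, giving Ab.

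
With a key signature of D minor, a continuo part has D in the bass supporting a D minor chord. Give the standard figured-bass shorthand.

D is the root of D minor, so the chord is in root position.
A triad in root position is figured 5/3, conventionally abbreviated (no figures — root-position triad).

no figures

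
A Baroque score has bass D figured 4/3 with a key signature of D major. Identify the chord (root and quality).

G major seventh

The figures 4/3 indicate a seventh chord in second inversion.
In second inversion the root lies a fourth above the bass: a fourth above D in D major is G.
The chord tones are D, F#, G, B, giving G major seventh.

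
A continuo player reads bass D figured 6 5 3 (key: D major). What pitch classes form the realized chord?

A third above D in this key is F#.
A fifth above D in this key is A.
A sixth above D in this key is B.
Together with the bass D, this spells B minor seventh in first inversion.

D, F#, A, B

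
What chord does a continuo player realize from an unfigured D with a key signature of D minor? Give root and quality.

An unfigured bass indicates a triad in root position.
In root position the bass is the root, so the root is D.
The chord tones are D, F, A, giving D minor.

D minor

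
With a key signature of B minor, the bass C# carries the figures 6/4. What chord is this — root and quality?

The figures 6/4 indicate a triad in second inversion.
In second inversion the root lies a fourth above the bass: a fourth above C# in B minor is F#.
The chord tones are C#, F#, A, giving F# minor.

F# minor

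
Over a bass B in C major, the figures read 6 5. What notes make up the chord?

B, D, F, G

The written figures 6 5 are shorthand for 6/5/3: the 3 is implied.
A third above B in this key is D.
A fifth above B in this key is F.
A sixth above B in this key is G.
Together with the bass B, this spells G dominant seventh in first inversion.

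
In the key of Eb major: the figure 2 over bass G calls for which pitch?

Ab

Counting 1 letter step above G lands on A; in Eb major, that letter is Ab.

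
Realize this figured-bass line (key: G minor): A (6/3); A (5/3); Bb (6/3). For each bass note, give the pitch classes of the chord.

A, C, F | A, C, Eb | Bb, D, G

A (6/3): A, C, F.
A (5/3): A, C, Eb.
Bb (6/3): Bb, D, G.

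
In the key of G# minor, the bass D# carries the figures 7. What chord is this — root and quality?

The figures 7 indicate a seventh chord in root position.
In root position the bass is the root, so the root is D#.
The chord tones are D#, F#, A#, C#, giving D# minor seventh.

D# minor seventh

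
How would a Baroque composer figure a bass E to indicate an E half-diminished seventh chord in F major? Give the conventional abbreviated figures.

7

E is the root of E half-diminished seventh, so the chord is in root position.
A seventh chord in root position is figured 7/5/3, conventionally abbreviated 7.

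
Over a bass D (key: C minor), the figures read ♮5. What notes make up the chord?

D, F, A

The written figures ♮5 are shorthand for 5/3: the 3 is implied.
A third above D in this key is F.
A fifth above D in this key is Ab, made natural (A) by the ♮ figure.
Together with the bass D, this spells D minor in root position.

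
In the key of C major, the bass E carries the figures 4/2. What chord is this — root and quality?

F major seventh

The figures 4/2 indicate a seventh chord in third inversion.
In third inversion the root lies a second above the bass: a second above E in C major is F.
The chord tones are E, F, A, C, giving F major seventh.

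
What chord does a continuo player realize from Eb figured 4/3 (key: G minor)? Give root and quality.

A half-diminished seventh

The figures 4/3 indicate a seventh chord in second inversion.
In second inversion the root lies a fourth above the bass: a fourth above Eb in G minor is A.
The chord tones are Eb, G, A, C, giving A half-diminished seventh.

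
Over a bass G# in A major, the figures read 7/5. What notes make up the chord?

The written figures 7/5 are shorthand for 7/5/3: the 3 is implied.
A third above G# in this key is B.
A fifth above G# in this key is D.
A seventh above G# in this key is F#.
Together with the bass G#, this spells G# half-diminished seventh in root position.

G#, B, D, F#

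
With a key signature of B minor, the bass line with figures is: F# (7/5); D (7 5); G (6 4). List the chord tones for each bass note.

F# (7/5/3): F#, A, C#, E.
D (7/5/3): D, F#, A, C#.
G (6/4): G, C#, E.

F#, A, C#, E | D, F#, A, C# | G, C#, E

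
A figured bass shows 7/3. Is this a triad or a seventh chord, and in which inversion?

7/3 is shorthand for 7/5/3.
Intervals of 7/5/3 above the bass form a seventh chord; the bass is the root, so this is root position.

seventh chord, root position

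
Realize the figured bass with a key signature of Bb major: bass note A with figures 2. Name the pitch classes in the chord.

The written figures 2 are shorthand for 6/4/2: the 6/4 are implied.
A second above A in this key is Bb.
A fourth above A in this key is D.
A sixth above A in this key is F.
Together with the bass A, this spells Bb major seventh in third inversion.

A, Bb, D, F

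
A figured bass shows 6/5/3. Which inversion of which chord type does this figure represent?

seventh chord, first inversion

Intervals of 6/5/3 above the bass form a seventh chord; the bass is the third, so this is first inversion.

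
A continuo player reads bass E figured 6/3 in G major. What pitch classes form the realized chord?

E, G, C

A third above E in this key is G.
A sixth above E in this key is C.
Together with the bass E, this spells C major in first inversion.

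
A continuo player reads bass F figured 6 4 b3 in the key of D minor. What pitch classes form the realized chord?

F, Ab, Bb, D

A third above F in this key is A, lowered to Ab by the flat.
A fourth above F in this key is Bb.
A sixth above F in this key is D.
Together with the bass F, this spells Bb dominant seventh in second inversion.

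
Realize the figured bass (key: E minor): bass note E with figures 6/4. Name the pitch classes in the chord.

E, A, C

A fourth above E in this key is A.
A sixth above E in this key is C.
Together with the bass E, this spells A minor in second inversion.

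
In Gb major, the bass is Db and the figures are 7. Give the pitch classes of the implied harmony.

The written figures 7 are shorthand for 7/5/3: the 5/3 are implied.
A third above Db in this key is F.
A fifth above Db in this key is Ab.
A seventh above Db in this key is Cb.
Together with the bass Db, this spells Db dominant seventh in root position.

Db, F, Ab, Cb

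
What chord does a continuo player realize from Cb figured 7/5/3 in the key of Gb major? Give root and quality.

The figures 7/5/3 indicate a seventh chord in root position.
In root position the bass is the root, so the root is Cb.
The chord tones are Cb, Eb, Gb, Bb, giving Cb major seventh.

Cb major seventh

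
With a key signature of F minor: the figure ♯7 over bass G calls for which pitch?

Counting 6 letter steps above G lands on F; in F minor, that letter is F.
The #7 figure raises it a semitone, giving F#.

F#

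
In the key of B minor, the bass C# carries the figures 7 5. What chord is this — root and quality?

C# half-diminished seventh

The figures 7 5 indicate a seventh chord in root position.
In root position the bass is the root, so the root is C#.
The chord tones are C#, E, G, B, giving C# half-diminished seventh.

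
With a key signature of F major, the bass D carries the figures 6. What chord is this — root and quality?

Bb major

The figures 6 indicate a triad in first inversion.
In first inversion the root lies a sixth above the bass: a sixth above D in F major is Bb.
The chord tones are D, F, Bb, giving Bb major.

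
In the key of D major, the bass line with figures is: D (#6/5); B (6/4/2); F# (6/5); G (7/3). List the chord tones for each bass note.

D (#6/5/3): D, F#, A, B#.
B (6/4/2): B, C#, E, G.
F# (6/5/3): F#, A, C#, D.
G (7/5/3): G, B, D, F#.

D, F#, A, B# | B, C#, E, G | F#, A, C#, D | G, B, D, F#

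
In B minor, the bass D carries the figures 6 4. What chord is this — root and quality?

G major

The figures 6 4 indicate a triad in second inversion.
In second inversion the root lies a fourth above the bass: a fourth above D in B minor is G.
The chord tones are D, G, B, giving G major.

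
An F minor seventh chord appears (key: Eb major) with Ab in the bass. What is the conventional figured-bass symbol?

Ab is the third of F minor seventh, so the chord is in first inversion.
A seventh chord in first inversion is figured 6/5/3, conventionally abbreviated 6/5.

6/5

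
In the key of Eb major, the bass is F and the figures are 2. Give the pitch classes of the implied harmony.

The written figures 2 are shorthand for 6/4/2: the 6/4 are implied.
A second above F in this key is G.
A fourth above F in this key is Bb.
A sixth above F in this key is D.
Together with the bass F, this spells G minor seventh in third inversion.

F, G, Bb, D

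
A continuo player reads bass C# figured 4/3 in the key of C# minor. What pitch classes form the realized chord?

C#, E, F#, A

The written figures 4/3 are shorthand for 6/4/3: the 6 is implied.
A third above C# in this key is E.
A fourth above C# in this key is F#.
A sixth above C# in this key is A.
Together with the bass C#, this spells F# minor seventh in second inversion.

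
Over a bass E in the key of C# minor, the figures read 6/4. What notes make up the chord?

A fourth above E in this key is A.
A sixth above E in this key is C#.
Together with the bass E, this spells A major in second inversion.

E, A, C#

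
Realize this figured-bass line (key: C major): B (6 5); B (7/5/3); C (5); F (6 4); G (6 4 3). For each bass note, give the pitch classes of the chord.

B, D, F, G | B, D, F, A | C, E, G | F, B, D | G, B, C, E

B (6/5/3): B, D, F, G.
B (7/5/3): B, D, F, A.
C (5/3): C, E, G.
F (6/4): F, B, D.
G (6/4/3): G, B, C, E.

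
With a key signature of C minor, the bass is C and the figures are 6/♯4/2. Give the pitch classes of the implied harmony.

A second above C in this key is D.
A fourth above C in this key is F, raised to F# by the sharp.
A sixth above C in this key is Ab.

C, D, F#, Ab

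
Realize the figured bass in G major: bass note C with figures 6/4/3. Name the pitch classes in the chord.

C, E, F#, A

A third above C in this key is E.
A fourth above C in this key is F#.
A sixth above C in this key is A.
Together with the bass C, this spells F# half-diminished seventh in second inversion.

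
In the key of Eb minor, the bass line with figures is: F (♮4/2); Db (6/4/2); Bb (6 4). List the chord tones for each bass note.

F (6/♮4/2): F, Gb, B, Db.
Db (6/4/2): Db, Eb, Gb, Bb.
Bb (6/4): Bb, Eb, Gb.

F, Gb, B, Db | Db, Eb, Gb, Bb | Bb, Eb, Gb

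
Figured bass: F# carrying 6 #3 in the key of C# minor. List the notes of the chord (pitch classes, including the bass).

A third above F# in this key is A, raised to A# by the sharp.
A sixth above F# in this key is D#.
Together with the bass F#, this spells D# minor in first inversion.

F#, A#, D#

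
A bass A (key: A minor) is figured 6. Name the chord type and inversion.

6 is shorthand for 6/3.
Intervals of 6/3 above the bass form a triad; the bass is the third, so this is first inversion.

triad, first inversion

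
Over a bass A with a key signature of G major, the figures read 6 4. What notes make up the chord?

A fourth above A in this key is D.
A sixth above A in this key is F#.
Together with the bass A, this spells D major in second inversion.

A, D, F#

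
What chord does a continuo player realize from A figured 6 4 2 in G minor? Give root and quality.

Bb major seventh

The figures 6 4 2 indicate a seventh chord in third inversion.
In third inversion the root lies a second above the bass: a second above A in G minor is Bb.
The chord tones are A, Bb, D, F, giving Bb major seventh.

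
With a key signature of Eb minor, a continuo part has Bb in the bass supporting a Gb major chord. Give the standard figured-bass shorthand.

6

Bb is the third of Gb major, so the chord is in first inversion.
A triad in first inversion is figured 6/3, conventionally abbreviated 6.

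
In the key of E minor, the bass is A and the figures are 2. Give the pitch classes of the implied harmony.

A, B, D, F#

The written figures 2 are shorthand for 6/4/2: the 6/4 are implied.
A second above A in this key is B.
A fourth above A in this key is D.
A sixth above A in this key is F#.
Together with the bass A, this spells B minor seventh in third inversion.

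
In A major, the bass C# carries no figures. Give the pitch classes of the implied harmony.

C#, E, G#

An unfigured bass implies 5/3.
A third above C# in this key is E.
A fifth above C# in this key is G#.
Together with the bass C#, this spells C# minor in root position.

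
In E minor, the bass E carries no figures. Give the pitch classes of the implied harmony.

E, G, B

An unfigured bass implies 5/3.
A third above E in this key is G.
A fifth above E in this key is B.
Together with the bass E, this spells E minor in root position.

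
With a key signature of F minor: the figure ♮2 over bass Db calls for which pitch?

E

Counting 1 letter step above Db lands on E; in F minor, that letter is Eb.
The ♮2 figure makes it natural, giving E.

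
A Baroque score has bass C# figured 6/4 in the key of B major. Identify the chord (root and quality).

F# major

The figures 6/4 indicate a triad in second inversion.
In second inversion the root lies a fourth above the bass: a fourth above C# in B major is F#.
The chord tones are C#, F#, A#, giving F# major.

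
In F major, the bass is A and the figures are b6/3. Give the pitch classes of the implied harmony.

A third above A in this key is C.
A sixth above A in this key is F, lowered to Fb by the flat.

A, C, Fb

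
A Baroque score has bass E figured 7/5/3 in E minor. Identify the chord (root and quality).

The figures 7/5/3 indicate a seventh chord in root position.
In root position the bass is the root, so the root is E.
The chord tones are E, G, B, D, giving E minor seventh.

E minor seventh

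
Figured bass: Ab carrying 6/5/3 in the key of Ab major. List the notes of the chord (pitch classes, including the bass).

Ab, C, Eb, F

A third above Ab in this key is C.
A fifth above Ab in this key is Eb.
A sixth above Ab in this key is F.
Together with the bass Ab, this spells F minor seventh in first inversion.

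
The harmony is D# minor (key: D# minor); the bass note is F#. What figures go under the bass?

6

F# is the third of D# minor, so the chord is in first inversion.
A triad in first inversion is figured 6/3, conventionally abbreviated 6.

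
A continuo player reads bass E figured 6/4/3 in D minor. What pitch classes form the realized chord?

A third above E in this key is G.
A fourth above E in this key is A.
A sixth above E in this key is C.
Together with the bass E, this spells A minor seventh in second inversion.

E, G, A, C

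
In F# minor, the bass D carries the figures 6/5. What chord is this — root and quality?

B minor seventh

The figures 6/5 indicate a seventh chord in first inversion.
In first inversion the root lies a sixth above the bass: a sixth above D in F# minor is B.
The chord tones are D, F#, A, B, giving B minor seventh.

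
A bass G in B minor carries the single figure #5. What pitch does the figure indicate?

Counting 4 letter steps above G lands on D; in B minor, that letter is D.
The #5 figure raises it a semitone, giving D#.

D#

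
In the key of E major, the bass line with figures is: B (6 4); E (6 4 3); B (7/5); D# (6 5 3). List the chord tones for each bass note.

B, E, G# | E, G#, A, C# | B, D#, F#, A | D#, F#, A, B

B (6/4): B, E, G#.
E (6/4/3): E, G#, A, C#.
B (7/5/3): B, D#, F#, A.
D# (6/5/3): D#, F#, A, B.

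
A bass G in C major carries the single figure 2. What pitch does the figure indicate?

A

Counting 1 letter step above G lands on A; in C major, that letter is A.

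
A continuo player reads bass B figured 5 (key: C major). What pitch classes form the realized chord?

The written figures 5 are shorthand for 5/3: the 3 is implied.
A third above B in this key is D.
A fifth above B in this key is F.
Together with the bass B, this spells B diminished in root position.

B, D, F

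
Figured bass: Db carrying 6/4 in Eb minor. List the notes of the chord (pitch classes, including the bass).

Db, Gb, Bb

A fourth above Db in this key is Gb.
A sixth above Db in this key is Bb.
Together with the bass Db, this spells Gb major in second inversion.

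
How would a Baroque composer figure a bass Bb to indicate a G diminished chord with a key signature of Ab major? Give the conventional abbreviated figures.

Bb is the third of G diminished, so the chord is in first inversion.
A triad in first inversion is figured 6/3, conventionally abbreviated 6.

6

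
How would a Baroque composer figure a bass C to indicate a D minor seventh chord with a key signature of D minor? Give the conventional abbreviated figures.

C is the seventh of D minor seventh, so the chord is in third inversion.
A seventh chord in third inversion is figured 6/4/2, conventionally abbreviated 4/2.

4/2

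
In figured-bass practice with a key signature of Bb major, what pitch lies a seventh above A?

G

Counting 6 letter steps above A lands on G; in Bb major, that letter is G.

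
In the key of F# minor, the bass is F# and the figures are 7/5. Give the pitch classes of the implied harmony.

F#, A, C#, E

The written figures 7/5 are shorthand for 7/5/3: the 3 is implied.
A third above F# in this key is A.
A fifth above F# in this key is C#.
A seventh above F# in this key is E.
Together with the bass F#, this spells F# minor seventh in root position.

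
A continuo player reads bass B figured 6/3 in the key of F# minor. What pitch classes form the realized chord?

B, D, G#

A third above B in this key is D.
A sixth above B in this key is G#.
Together with the bass B, this spells G# diminished in first inversion.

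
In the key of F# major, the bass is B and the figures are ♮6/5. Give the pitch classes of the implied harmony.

The written figures ♮6/5 are shorthand for 6/5/3: the 3 is implied.
A third above B in this key is D#.
A fifth above B in this key is F#.
A sixth above B in this key is G#, made natural (G) by the ♮ figure.
Together with the bass B, this spells G augmented major seventh in first inversion.

B, D#, F#, G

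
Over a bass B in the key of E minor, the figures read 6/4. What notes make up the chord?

A fourth above B in this key is E.
A sixth above B in this key is G.
Together with the bass B, this spells E minor in second inversion.

B, E, G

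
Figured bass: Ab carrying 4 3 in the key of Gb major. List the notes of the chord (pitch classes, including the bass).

Ab, Cb, Db, F

The written figures 4 3 are shorthand for 6/4/3: the 6 is implied.
A third above Ab in this key is Cb.
A fourth above Ab in this key is Db.
A sixth above Ab in this key is F.
Together with the bass Ab, this spells Db dominant seventh in second inversion.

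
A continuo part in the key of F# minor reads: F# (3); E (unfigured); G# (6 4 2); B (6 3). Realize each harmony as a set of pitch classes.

F#, A, C# | E, G#, B | G#, A, C#, E | B, D, G#

F# (5/3): F#, A, C#.
E (5/3): E, G#, B.
G# (6/4/2): G#, A, C#, E.
B (6/3): B, D, G#.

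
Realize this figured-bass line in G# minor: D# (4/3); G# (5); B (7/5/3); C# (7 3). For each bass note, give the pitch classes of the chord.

D# (6/4/3): D#, F#, G#, B.
G# (5/3): G#, B, D#.
B (7/5/3): B, D#, F#, A#.
C# (7/5/3): C#, E, G#, B.

D#, F#, G#, B | G#, B, D# | B, D#, F#, A# | C#, E, G#, B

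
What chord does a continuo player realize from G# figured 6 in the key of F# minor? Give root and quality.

The figures 6 indicate a triad in first inversion.
In first inversion the root lies a sixth above the bass: a sixth above G# in F# minor is E.
The chord tones are G#, B, E, giving E major.

E major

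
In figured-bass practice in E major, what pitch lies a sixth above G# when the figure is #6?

Counting 5 letter steps above G# lands on E; in E major, that letter is E.
The #6 figure raises it a semitone, giving E#.

E#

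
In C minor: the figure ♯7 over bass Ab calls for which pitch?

G#

Counting 6 letter steps above Ab lands on G; in C minor, that letter is G.
The #7 figure raises it a semitone, giving G#.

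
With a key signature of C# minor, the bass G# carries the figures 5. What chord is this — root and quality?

G# minor

The figures 5 indicate a triad in root position.
In root position the bass is the root, so the root is G#.
The chord tones are G#, B, D#, giving G# minor.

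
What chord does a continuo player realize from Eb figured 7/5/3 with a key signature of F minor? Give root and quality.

Eb dominant seventh

The figures 7/5/3 indicate a seventh chord in root position.
In root position the bass is the root, so the root is Eb.
The chord tones are Eb, G, Bb, Db, giving Eb dominant seventh.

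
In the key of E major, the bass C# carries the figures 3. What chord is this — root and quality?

C# minor

The figures 3 indicate a triad in root position.
In root position the bass is the root, so the root is C#.
The chord tones are C#, E, G#, giving C# minor.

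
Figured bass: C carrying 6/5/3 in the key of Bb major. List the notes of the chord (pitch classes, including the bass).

C, Eb, G, A

A third above C in this key is Eb.
A fifth above C in this key is G.
A sixth above C in this key is A.
Together with the bass C, this spells A half-diminished seventh in first inversion.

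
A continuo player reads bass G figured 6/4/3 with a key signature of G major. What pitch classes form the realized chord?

A third above G in this key is B.
A fourth above G in this key is C.
A sixth above G in this key is E.
Together with the bass G, this spells C major seventh in second inversion.

G, B, C, E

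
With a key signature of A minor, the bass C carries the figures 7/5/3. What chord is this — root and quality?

The figures 7/5/3 indicate a seventh chord in root position.
In root position the bass is the root, so the root is C.
The chord tones are C, E, G, B, giving C major seventh.

C major seventh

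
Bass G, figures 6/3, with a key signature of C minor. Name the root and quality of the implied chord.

The figures 6/3 indicate a triad in first inversion.
In first inversion the root lies a sixth above the bass: a sixth above G in C minor is Eb.
The chord tones are G, Bb, Eb, giving Eb major.

Eb major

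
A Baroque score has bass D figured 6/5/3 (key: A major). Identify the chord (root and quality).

The figures 6/5/3 indicate a seventh chord in first inversion.
In first inversion the root lies a sixth above the bass: a sixth above D in A major is B.
The chord tones are D, F#, A, B, giving B minor seventh.

B minor seventh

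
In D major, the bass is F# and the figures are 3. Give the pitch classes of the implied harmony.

F#, A, C#

The written figures 3 are shorthand for 5/3: the 5 is implied.
A third above F# in this key is A.
A fifth above F# in this key is C#.
Together with the bass F#, this spells F# minor in root position.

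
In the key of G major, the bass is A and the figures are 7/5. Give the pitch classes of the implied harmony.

A, C, E, G

The written figures 7/5 are shorthand for 7/5/3: the 3 is implied.
A third above A in this key is C.
A fifth above A in this key is E.
A seventh above A in this key is G.
Together with the bass A, this spells A minor seventh in root position.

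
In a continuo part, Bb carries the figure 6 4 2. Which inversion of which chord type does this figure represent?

Intervals of 6/4/2 above the bass form a seventh chord; the bass is the seventh, so this is third inversion.

seventh chord, third inversion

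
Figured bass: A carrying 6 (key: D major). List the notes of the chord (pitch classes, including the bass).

A, C#, F#

The written figures 6 are shorthand for 6/3: the 3 is implied.
A third above A in this key is C#.
A sixth above A in this key is F#.
Together with the bass A, this spells F# minor in first inversion.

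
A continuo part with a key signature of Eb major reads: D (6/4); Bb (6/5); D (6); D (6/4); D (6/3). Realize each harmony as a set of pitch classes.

D (6/4): D, G, Bb.
Bb (6/5/3): Bb, D, F, G.
D (6/3): D, F, Bb.
D (6/4): D, G, Bb.
D (6/3): D, F, Bb.

D, G, Bb | Bb, D, F, G | D, F, Bb | D, G, Bb | D, F, Bb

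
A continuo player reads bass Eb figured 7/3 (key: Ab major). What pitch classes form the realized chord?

Eb, G, Bb, Db

The written figures 7/3 are shorthand for 7/5/3: the 5 is implied.
A third above Eb in this key is G.
A fifth above Eb in this key is Bb.
A seventh above Eb in this key is Db.
Together with the bass Eb, this spells Eb dominant seventh in root position.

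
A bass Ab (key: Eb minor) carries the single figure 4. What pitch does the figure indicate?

Db

Counting 3 letter steps above Ab lands on D; in Eb minor, that letter is Db.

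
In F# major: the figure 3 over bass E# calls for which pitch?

G#

Counting 2 letter steps above E# lands on G; in F# major, that letter is G#.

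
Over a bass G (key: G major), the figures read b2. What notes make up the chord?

The written figures b2 are shorthand for 6/4/2: the 6/4 are implied.
A second above G in this key is A, lowered to Ab by the flat.
A fourth above G in this key is C.
A sixth above G in this key is E.
Together with the bass G, this spells Ab augmented major seventh in third inversion.

G, Ab, C, E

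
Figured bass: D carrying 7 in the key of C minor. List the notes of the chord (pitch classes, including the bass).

The written figures 7 are shorthand for 7/5/3: the 5/3 are implied.
A third above D in this key is F.
A fifth above D in this key is Ab.
A seventh above D in this key is C.
Together with the bass D, this spells D half-diminished seventh in root position.

D, F, Ab, C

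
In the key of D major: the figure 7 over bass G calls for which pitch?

F#

Counting 6 letter steps above G lands on F; in D major, that letter is F#.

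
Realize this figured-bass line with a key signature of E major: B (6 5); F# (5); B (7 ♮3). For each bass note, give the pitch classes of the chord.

B (6/5/3): B, D#, F#, G#.
F# (5/3): F#, A, C#.
B (7/5/♮3): B, D, F#, A.

B, D#, F#, G# | F#, A, C# | B, D, F#, A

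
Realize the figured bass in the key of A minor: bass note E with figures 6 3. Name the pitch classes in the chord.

E, G, C

A third above E in this key is G.
A sixth above E in this key is C.
Together with the bass E, this spells C major in first inversion.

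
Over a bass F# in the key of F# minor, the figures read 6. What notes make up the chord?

The written figures 6 are shorthand for 6/3: the 3 is implied.
A third above F# in this key is A.
A sixth above F# in this key is D.
Together with the bass F#, this spells D major in first inversion.

F#, A, D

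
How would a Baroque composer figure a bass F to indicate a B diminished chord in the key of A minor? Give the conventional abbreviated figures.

6/4

F is the fifth of B diminished, so the chord is in second inversion.
A triad in second inversion is figured 6/4, conventionally abbreviated 6/4.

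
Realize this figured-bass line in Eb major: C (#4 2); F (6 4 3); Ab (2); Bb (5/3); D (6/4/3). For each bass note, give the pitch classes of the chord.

C, D, F#, Ab | F, Ab, Bb, D | Ab, Bb, D, F | Bb, D, F | D, F, G, Bb

C (6/#4/2): C, D, F#, Ab.
F (6/4/3): F, Ab, Bb, D.
Ab (6/4/2): Ab, Bb, D, F.
Bb (5/3): Bb, D, F.
D (6/4/3): D, F, G, Bb.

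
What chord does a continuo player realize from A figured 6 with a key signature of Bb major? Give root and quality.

F major

The figures 6 indicate a triad in first inversion.
In first inversion the root lies a sixth above the bass: a sixth above A in Bb major is F.
The chord tones are A, C, F, giving F major.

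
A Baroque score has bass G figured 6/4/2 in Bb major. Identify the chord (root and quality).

The figures 6/4/2 indicate a seventh chord in third inversion.
In third inversion the root lies a second above the bass: a second above G in Bb major is A.
The chord tones are G, A, C, Eb, giving A half-diminished seventh.

A half-diminished seventh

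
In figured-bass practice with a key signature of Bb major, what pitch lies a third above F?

Counting 2 letter steps above F lands on A; in Bb major, that letter is A.

A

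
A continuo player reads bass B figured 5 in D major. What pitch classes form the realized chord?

The written figures 5 are shorthand for 5/3: the 3 is implied.
A third above B in this key is D.
A fifth above B in this key is F#.
Together with the bass B, this spells B minor in root position.

B, D, F#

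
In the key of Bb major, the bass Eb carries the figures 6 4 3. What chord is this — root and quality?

A half-diminished seventh

The figures 6 4 3 indicate a seventh chord in second inversion.
In second inversion the root lies a fourth above the bass: a fourth above Eb in Bb major is A.
The chord tones are Eb, G, A, C, giving A half-diminished seventh.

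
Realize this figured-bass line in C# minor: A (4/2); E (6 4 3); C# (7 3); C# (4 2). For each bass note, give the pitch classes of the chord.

A, B, D#, F# | E, G#, A, C# | C#, E, G#, B | C#, D#, F#, A

A (6/4/2): A, B, D#, F#.
E (6/4/3): E, G#, A, C#.
C# (7/5/3): C#, E, G#, B.
C# (6/4/2): C#, D#, F#, A.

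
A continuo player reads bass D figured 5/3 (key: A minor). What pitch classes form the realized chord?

A third above D in this key is F.
A fifth above D in this key is A.
Together with the bass D, this spells D minor in root position.

D, F, A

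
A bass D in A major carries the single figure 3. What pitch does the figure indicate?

F#

Counting 2 letter steps above D lands on F; in A major, that letter is F#.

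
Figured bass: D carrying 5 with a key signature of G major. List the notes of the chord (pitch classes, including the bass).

The written figures 5 are shorthand for 5/3: the 3 is implied.
A third above D in this key is F#.
A fifth above D in this key is A.
Together with the bass D, this spells D major in root position.

D, F#, A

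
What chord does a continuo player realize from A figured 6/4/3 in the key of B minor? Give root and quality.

The figures 6/4/3 indicate a seventh chord in second inversion.
In second inversion the root lies a fourth above the bass: a fourth above A in B minor is D.
The chord tones are A, C#, D, F#, giving D major seventh.

D major seventh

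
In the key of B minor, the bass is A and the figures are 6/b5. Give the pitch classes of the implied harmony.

A, C#, Eb, F#

The written figures 6/b5 are shorthand for 6/5/3: the 3 is implied.
A third above A in this key is C#.
A fifth above A in this key is E, lowered to Eb by the flat.
A sixth above A in this key is F#.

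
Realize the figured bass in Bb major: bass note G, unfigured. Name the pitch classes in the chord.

An unfigured bass implies 5/3.
A third above G in this key is Bb.
A fifth above G in this key is D.
Together with the bass G, this spells G minor in root position.

G, Bb, D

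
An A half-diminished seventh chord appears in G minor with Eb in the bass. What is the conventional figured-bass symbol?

4/3

Eb is the fifth of A half-diminished seventh, so the chord is in second inversion.
A seventh chord in second inversion is figured 6/4/3, conventionally abbreviated 4/3.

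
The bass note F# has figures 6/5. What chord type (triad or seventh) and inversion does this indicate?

6/5 is shorthand for 6/5/3.
Intervals of 6/5/3 above the bass form a seventh chord; the bass is the third, so this is first inversion.

seventh chord, first inversion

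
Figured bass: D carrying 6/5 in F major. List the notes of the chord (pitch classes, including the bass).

The written figures 6/5 are shorthand for 6/5/3: the 3 is implied.
A third above D in this key is F.
A fifth above D in this key is A.
A sixth above D in this key is Bb.
Together with the bass D, this spells Bb major seventh in first inversion.

D, F, A, Bb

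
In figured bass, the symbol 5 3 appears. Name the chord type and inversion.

triad, root position

Intervals of 5/3 above the bass form a triad; the bass is the root, so this is root position.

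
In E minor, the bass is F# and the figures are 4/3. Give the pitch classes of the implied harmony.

F#, A, B, D

The written figures 4/3 are shorthand for 6/4/3: the 6 is implied.
A third above F# in this key is A.
A fourth above F# in this key is B.
A sixth above F# in this key is D.
Together with the bass F#, this spells B minor seventh in second inversion.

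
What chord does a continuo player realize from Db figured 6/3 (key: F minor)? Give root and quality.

Bb minor

The figures 6/3 indicate a triad in first inversion.
In first inversion the root lies a sixth above the bass: a sixth above Db in F minor is Bb.
The chord tones are Db, F, Bb, giving Bb minor.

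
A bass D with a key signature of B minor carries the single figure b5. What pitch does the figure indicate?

Counting 4 letter steps above D lands on A; in B minor, that letter is A.
The b5 figure lowers it a semitone, giving Ab.

Ab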